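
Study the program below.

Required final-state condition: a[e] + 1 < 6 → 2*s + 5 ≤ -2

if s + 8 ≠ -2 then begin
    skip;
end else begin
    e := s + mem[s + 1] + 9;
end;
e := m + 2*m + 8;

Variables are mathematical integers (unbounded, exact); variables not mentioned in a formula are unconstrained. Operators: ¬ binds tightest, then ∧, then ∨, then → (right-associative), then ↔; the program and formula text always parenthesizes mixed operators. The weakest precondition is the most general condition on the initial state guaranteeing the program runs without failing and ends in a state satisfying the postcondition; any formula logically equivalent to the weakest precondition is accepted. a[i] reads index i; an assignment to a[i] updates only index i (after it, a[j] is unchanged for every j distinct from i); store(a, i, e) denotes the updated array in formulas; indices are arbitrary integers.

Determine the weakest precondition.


Working backward. After the program, the postcondition a[e] + 1 < 6 → 2*s + 5 ≤ -2 must hold; in canonical form it is a[e] < 5 → 2*s ≤ -7.
Before e := m + 2*m + 8: a[3*m + 8] < 5 → 2*s ≤ -7
Then branch requires a[3*m + 8] < 5 → 2*s ≤ -7; else branch requires a[3*m + 8] < 5 → 2*s ≤ -7.
Before the if: (s ≠ -10 → (a[3*m + 8] < 5 → 2*s ≤ -7)) ∧ ((¬(s ≠ -10)) → (a[3*m + 8] < 5 → 2*s ≤ -7))
Answer: WP = (s ≠ -10 → (a[3*m + 8] < 5 → 2*s ≤ -7)) ∧ ((¬(s ≠ -10)) → (a[3*m + 8] < 5 → 2*s ≤ -7))


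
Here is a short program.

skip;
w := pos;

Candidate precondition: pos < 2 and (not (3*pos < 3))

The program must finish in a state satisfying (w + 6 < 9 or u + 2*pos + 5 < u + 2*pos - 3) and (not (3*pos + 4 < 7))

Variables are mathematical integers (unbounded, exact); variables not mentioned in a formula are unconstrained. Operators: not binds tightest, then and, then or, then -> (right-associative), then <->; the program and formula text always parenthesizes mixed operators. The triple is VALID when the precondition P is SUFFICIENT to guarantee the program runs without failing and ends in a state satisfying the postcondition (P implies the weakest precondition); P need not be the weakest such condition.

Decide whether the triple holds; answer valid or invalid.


Working backward. After the program, the postcondition (w + 6 < 9 or u + 2*pos + 5 < u + 2*pos - 3) and (not (3*pos + 4 < 7)) must hold; in canonical form it is w < 3 and (not (3*pos < 3)).
Before w := pos: pos < 3 and (not (3*pos < 3))
Before skip: pos < 3 and (not (3*pos < 3))
The weakest precondition is pos < 3 and (not (3*pos < 3)).
Check whether pos < 2 and (not (3*pos < 3)) implies it.
Every state satisfying the precondition satisfies the weakest precondition: the implication holds.
Answer: valid


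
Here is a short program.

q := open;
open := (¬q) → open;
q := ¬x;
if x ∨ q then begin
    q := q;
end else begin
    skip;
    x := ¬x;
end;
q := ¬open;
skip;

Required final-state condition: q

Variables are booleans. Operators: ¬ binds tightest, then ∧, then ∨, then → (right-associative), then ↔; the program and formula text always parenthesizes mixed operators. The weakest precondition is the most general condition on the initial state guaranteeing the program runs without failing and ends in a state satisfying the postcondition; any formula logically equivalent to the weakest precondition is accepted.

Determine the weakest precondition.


Working backward. After the program, q must hold.
Before skip: q
Before q := ¬open: ¬open
Then branch requires ¬open; else branch requires ¬open.
Before the if: ((x ∨ q) → (¬open)) ∧ ((¬(x ∨ q)) → (¬open))
Before q := ¬x: ¬open
Before open := (¬q) → open: ¬((¬q) → open)
Before q := open: ¬((¬open) → open)
Answer: WP = ¬((¬open) → open)


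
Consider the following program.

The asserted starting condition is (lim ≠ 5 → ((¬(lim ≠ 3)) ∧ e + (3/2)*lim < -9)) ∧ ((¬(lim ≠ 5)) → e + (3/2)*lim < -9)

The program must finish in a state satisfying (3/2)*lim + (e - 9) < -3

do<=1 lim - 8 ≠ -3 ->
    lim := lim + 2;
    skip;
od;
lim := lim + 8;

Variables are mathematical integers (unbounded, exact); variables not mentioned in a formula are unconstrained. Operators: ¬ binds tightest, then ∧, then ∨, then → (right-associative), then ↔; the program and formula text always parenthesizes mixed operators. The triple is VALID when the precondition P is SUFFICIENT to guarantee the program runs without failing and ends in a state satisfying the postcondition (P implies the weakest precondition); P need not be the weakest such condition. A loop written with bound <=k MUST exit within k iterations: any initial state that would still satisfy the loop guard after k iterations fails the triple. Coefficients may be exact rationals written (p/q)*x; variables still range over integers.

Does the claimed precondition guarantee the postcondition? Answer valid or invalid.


Working backward. After the program, the postcondition (3/2)*lim + (e - 9) < -3 must hold; in canonical form it is e + (3/2)*lim < 6.
Before lim := lim + 8: e + (3/2)*lim < -6
Before the loop (bound <=1), unroll the exhaustion recursion (WP_0 = exit-now case; WP_j = one more guarded iteration, up to j = 1):
  WP_0: (¬(lim ≠ 5)) ∧ e + (3/2)*lim < -6
  WP_1: (lim ≠ 5 → ((¬(lim ≠ 3)) ∧ e + (3/2)*lim < -9)) ∧ ((¬(lim ≠ 5)) → e + (3/2)*lim < -6)
So before the loop: (lim ≠ 5 → ((¬(lim ≠ 3)) ∧ e + (3/2)*lim < -9)) ∧ ((¬(lim ≠ 5)) → e + (3/2)*lim < -6)
The weakest precondition is (lim ≠ 5 → ((¬(lim ≠ 3)) ∧ e + (3/2)*lim < -9)) ∧ ((¬(lim ≠ 5)) → e + (3/2)*lim < -6).
Check whether (lim ≠ 5 → ((¬(lim ≠ 3)) ∧ e + (3/2)*lim < -9)) ∧ ((¬(lim ≠ 5)) → e + (3/2)*lim < -9) implies it.
Every state satisfying the precondition satisfies the weakest precondition: the implication holds.
Answer: valid


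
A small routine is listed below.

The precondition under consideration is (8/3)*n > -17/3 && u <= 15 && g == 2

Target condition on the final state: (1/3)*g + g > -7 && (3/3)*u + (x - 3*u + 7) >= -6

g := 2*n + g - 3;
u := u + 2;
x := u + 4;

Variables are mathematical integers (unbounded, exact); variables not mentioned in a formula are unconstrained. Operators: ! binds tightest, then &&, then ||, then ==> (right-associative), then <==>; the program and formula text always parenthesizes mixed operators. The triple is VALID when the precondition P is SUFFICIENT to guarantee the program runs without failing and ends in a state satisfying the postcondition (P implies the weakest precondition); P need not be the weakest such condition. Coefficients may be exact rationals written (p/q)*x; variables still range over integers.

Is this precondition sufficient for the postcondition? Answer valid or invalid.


Working backward. After the program, the postcondition (1/3)*g + g > -7 && (3/3)*u + (x - 3*u + 7) >= -6 must hold; in canonical form it is (4/3)*g > -7 && x >= 2*u - 13.
Before x := u + 4: (4/3)*g > -7 && u <= 17
Before u := u + 2: (4/3)*g > -7 && u <= 15
Before g := 2*n + g - 3: (4/3)*g + (8/3)*n > -3 && u <= 15
The weakest precondition is (4/3)*g + (8/3)*n > -3 && u <= 15.
Check whether (8/3)*n > -17/3 && u <= 15 && g == 2 implies it.
Every state satisfying the precondition satisfies the weakest precondition: the implication holds.
Answer: valid


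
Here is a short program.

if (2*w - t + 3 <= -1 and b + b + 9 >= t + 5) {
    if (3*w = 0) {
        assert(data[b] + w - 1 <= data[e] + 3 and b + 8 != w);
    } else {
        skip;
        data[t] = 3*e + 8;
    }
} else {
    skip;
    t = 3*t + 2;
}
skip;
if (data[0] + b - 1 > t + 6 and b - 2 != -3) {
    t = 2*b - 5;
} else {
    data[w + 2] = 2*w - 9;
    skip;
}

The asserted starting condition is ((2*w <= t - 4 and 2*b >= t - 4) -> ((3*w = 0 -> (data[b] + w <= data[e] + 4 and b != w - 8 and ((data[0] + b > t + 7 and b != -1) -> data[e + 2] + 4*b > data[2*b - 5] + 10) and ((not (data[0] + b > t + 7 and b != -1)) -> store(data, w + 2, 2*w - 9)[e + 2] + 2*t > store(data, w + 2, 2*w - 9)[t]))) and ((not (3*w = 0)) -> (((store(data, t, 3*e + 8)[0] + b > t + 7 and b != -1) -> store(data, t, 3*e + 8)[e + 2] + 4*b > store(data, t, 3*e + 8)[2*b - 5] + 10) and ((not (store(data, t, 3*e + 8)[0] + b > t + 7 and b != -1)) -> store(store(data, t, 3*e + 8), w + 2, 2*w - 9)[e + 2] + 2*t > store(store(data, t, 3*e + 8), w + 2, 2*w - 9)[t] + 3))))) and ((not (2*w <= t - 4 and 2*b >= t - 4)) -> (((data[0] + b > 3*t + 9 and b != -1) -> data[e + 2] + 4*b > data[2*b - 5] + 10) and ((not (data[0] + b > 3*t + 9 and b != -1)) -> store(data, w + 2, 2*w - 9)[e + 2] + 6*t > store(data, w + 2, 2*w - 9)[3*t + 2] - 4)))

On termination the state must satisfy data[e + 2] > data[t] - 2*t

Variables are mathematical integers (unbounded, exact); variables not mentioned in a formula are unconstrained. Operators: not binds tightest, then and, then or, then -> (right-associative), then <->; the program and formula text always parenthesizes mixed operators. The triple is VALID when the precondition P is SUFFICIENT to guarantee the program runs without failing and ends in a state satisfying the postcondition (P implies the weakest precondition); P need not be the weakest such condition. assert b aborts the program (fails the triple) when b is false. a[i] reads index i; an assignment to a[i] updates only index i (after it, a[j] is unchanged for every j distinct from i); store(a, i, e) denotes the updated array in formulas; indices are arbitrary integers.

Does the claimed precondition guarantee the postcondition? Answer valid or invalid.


Working backward. After the program, the postcondition data[e + 2] > data[t] - 2*t must hold; in canonical form it is data[e + 2] + 2*t > data[t].
Then branch requires data[e + 2] + 4*b > data[2*b - 5] + 10; else branch requires store(data, w + 2, 2*w - 9)[e + 2] + 2*t > store(data, w + 2, 2*w - 9)[t].
Before the if: ((data[0] + b > t + 7 and b != -1) -> data[e + 2] + 4*b > data[2*b - 5] + 10) and ((not (data[0] + b > t + 7 and b != -1)) -> store(data, w + 2, 2*w - 9)[e + 2] + 2*t > store(data, w + 2, 2*w - 9)[t])
Before skip: ((data[0] + b > t + 7 and b != -1) -> data[e + 2] + 4*b > data[2*b - 5] + 10) and ((not (data[0] + b > t + 7 and b != -1)) -> store(data, w + 2, 2*w - 9)[e + 2] + 2*t > store(data, w + 2, 2*w - 9)[t])
Then branch requires (3*w = 0 -> (data[b] + w <= data[e] + 4 and b != w - 8 and ((data[0] + b > t + 7 and b != -1) -> data[e + 2] + 4*b > data[2*b - 5] + 10) and ((not (data[0] + b > t + 7 and b != -1)) -> store(data, w + 2, 2*w - 9)[e + 2] + 2*t > store(data, w + 2, 2*w - 9)[t]))) and ((not (3*w = 0)) -> (((store(data, t, 3*e + 8)[0] + b > t + 7 and b != -1) -> store(data, t, 3*e + 8)[e + 2] + 4*b > store(data, t, 3*e + 8)[2*b - 5] + 10) and ((not (store(data, t, 3*e + 8)[0] + b > t + 7 and b != -1)) -> store(store(data, t, 3*e + 8), w + 2, 2*w - 9)[e + 2] + 2*t > store(store(data, t, 3*e + 8), w + 2, 2*w - 9)[t]))); else branch requires ((data[0] + b > 3*t + 9 and b != -1) -> data[e + 2] + 4*b > data[2*b - 5] + 10) and ((not (data[0] + b > 3*t + 9 and b != -1)) -> store(data, w + 2, 2*w - 9)[e + 2] + 6*t > store(data, w + 2, 2*w - 9)[3*t + 2] - 4).
Before the if: ((2*w <= t - 4 and 2*b >= t - 4) -> ((3*w = 0 -> (data[b] + w <= data[e] + 4 and b != w - 8 and ((data[0] + b > t + 7 and b != -1) -> data[e + 2] + 4*b > data[2*b - 5] + 10) and ((not (data[0] + b > t + 7 and b != -1)) -> store(data, w + 2, 2*w - 9)[e + 2] + 2*t > store(data, w + 2, 2*w - 9)[t]))) and ((not (3*w = 0)) -> (((store(data, t, 3*e + 8)[0] + b > t + 7 and b != -1) -> store(data, t, 3*e + 8)[e + 2] + 4*b > store(data, t, 3*e + 8)[2*b - 5] + 10) and ((not (store(data, t, 3*e + 8)[0] + b > t + 7 and b != -1)) -> store(store(data, t, 3*e + 8), w + 2, 2*w - 9)[e + 2] + 2*t > store(store(data, t, 3*e + 8), w + 2, 2*w - 9)[t]))))) and ((not (2*w <= t - 4 and 2*b >= t - 4)) -> (((data[0] + b > 3*t + 9 and b != -1) -> data[e + 2] + 4*b > data[2*b - 5] + 10) and ((not (data[0] + b > 3*t + 9 and b != -1)) -> store(data, w + 2, 2*w - 9)[e + 2] + 6*t > store(data, w + 2, 2*w - 9)[3*t + 2] - 4)))
The weakest precondition is ((2*w <= t - 4 and 2*b >= t - 4) -> ((3*w = 0 -> (data[b] + w <= data[e] + 4 and b != w - 8 and ((data[0] + b > t + 7 and b != -1) -> data[e + 2] + 4*b > data[2*b - 5] + 10) and ((not (data[0] + b > t + 7 and b != -1)) -> store(data, w + 2, 2*w - 9)[e + 2] + 2*t > store(data, w + 2, 2*w - 9)[t]))) and ((not (3*w = 0)) -> (((store(data, t, 3*e + 8)[0] + b > t + 7 and b != -1) -> store(data, t, 3*e + 8)[e + 2] + 4*b > store(data, t, 3*e + 8)[2*b - 5] + 10) and ((not (store(data, t, 3*e + 8)[0] + b > t + 7 and b != -1)) -> store(store(data, t, 3*e + 8), w + 2, 2*w - 9)[e + 2] + 2*t > store(store(data, t, 3*e + 8), w + 2, 2*w - 9)[t]))))) and ((not (2*w <= t - 4 and 2*b >= t - 4)) -> (((data[0] + b > 3*t + 9 and b != -1) -> data[e + 2] + 4*b > data[2*b - 5] + 10) and ((not (data[0] + b > 3*t + 9 and b != -1)) -> store(data, w + 2, 2*w - 9)[e + 2] + 6*t > store(data, w + 2, 2*w - 9)[3*t + 2] - 4))).
Check whether ((2*w <= t - 4 and 2*b >= t - 4) -> ((3*w = 0 -> (data[b] + w <= data[e] + 4 and b != w - 8 and ((data[0] + b > t + 7 and b != -1) -> data[e + 2] + 4*b > data[2*b - 5] + 10) and ((not (data[0] + b > t + 7 and b != -1)) -> store(data, w + 2, 2*w - 9)[e + 2] + 2*t > store(data, w + 2, 2*w - 9)[t]))) and ((not (3*w = 0)) -> (((store(data, t, 3*e + 8)[0] + b > t + 7 and b != -1) -> store(data, t, 3*e + 8)[e + 2] + 4*b > store(data, t, 3*e + 8)[2*b - 5] + 10) and ((not (store(data, t, 3*e + 8)[0] + b > t + 7 and b != -1)) -> store(store(data, t, 3*e + 8), w + 2, 2*w - 9)[e + 2] + 2*t > store(store(data, t, 3*e + 8), w + 2, 2*w - 9)[t] + 3))))) and ((not (2*w <= t - 4 and 2*b >= t - 4)) -> (((data[0] + b > 3*t + 9 and b != -1) -> data[e + 2] + 4*b > data[2*b - 5] + 10) and ((not (data[0] + b > 3*t + 9 and b != -1)) -> store(data, w + 2, 2*w - 9)[e + 2] + 6*t > store(data, w + 2, 2*w - 9)[3*t + 2] - 4))) implies it.
Every state satisfying the precondition satisfies the weakest precondition: the implication holds.
Answer: valid


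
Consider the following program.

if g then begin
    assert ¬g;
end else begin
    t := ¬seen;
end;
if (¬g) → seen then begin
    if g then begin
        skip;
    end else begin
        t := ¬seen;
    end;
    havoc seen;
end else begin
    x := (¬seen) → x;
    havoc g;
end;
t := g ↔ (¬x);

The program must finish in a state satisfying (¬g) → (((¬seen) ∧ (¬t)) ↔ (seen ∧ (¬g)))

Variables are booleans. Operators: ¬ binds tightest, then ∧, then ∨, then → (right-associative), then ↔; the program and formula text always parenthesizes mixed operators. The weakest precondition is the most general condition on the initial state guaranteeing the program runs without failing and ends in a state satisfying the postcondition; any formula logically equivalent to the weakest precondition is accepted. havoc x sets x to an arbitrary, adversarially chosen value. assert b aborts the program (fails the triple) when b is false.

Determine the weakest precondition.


Working backward. After the program, (¬g) → (((¬seen) ∧ (¬t)) ↔ (seen ∧ (¬g))) must hold.
Before t := g ↔ (¬x): (¬g) → (((¬seen) ∧ (¬(g ↔ (¬x)))) ↔ (seen ∧ (¬g)))
Then branch requires (g → (((¬g) → g) ∧ ((¬g) → (g ↔ (¬x))))) ∧ ((¬g) → (((¬g) → g) ∧ ((¬g) → (g ↔ (¬x))))); else branch requires ((¬seen) ∧ (¬((¬seen) → x))) ↔ seen.
Before the if: (((¬g) → seen) → ((g → (((¬g) → g) ∧ ((¬g) → (g ↔ (¬x))))) ∧ ((¬g) → (((¬g) → g) ∧ ((¬g) → (g ↔ (¬x))))))) ∧ ((¬((¬g) → seen)) → (((¬seen) ∧ (¬((¬seen) → x))) ↔ seen))
Then branch requires (¬g) ∧ (((¬g) → seen) → ((g → (((¬g) → g) ∧ ((¬g) → (g ↔ (¬x))))) ∧ ((¬g) → (((¬g) → g) ∧ ((¬g) → (g ↔ (¬x))))))) ∧ ((¬((¬g) → seen)) → (((¬seen) ∧ (¬((¬seen) → x))) ↔ seen)); else branch requires (((¬g) → seen) → ((g → (((¬g) → g) ∧ ((¬g) → (g ↔ (¬x))))) ∧ ((¬g) → (((¬g) → g) ∧ ((¬g) → (g ↔ (¬x))))))) ∧ ((¬((¬g) → seen)) → (((¬seen) ∧ (¬((¬seen) → x))) ↔ seen)).
Before the if: (g → ((¬g) ∧ (((¬g) → seen) → ((g → (((¬g) → g) ∧ ((¬g) → (g ↔ (¬x))))) ∧ ((¬g) → (((¬g) → g) ∧ ((¬g) → (g ↔ (¬x))))))) ∧ ((¬((¬g) → seen)) → (((¬seen) ∧ (¬((¬seen) → x))) ↔ seen)))) ∧ ((¬g) → ((((¬g) → seen) → ((g → (((¬g) → g) ∧ ((¬g) → (g ↔ (¬x))))) ∧ ((¬g) → (((¬g) → g) ∧ ((¬g) → (g ↔ (¬x))))))) ∧ ((¬((¬g) → seen)) → (((¬seen) ∧ (¬((¬seen) → x))) ↔ seen))))
Answer: WP = (g → ((¬g) ∧ (((¬g) → seen) → ((g → (((¬g) → g) ∧ ((¬g) → (g ↔ (¬x))))) ∧ ((¬g) → (((¬g) → g) ∧ ((¬g) → (g ↔ (¬x))))))) ∧ ((¬((¬g) → seen)) → (((¬seen) ∧ (¬((¬seen) → x))) ↔ seen)))) ∧ ((¬g) → ((((¬g) → seen) → ((g → (((¬g) → g) ∧ ((¬g) → (g ↔ (¬x))))) ∧ ((¬g) → (((¬g) → g) ∧ ((¬g) → (g ↔ (¬x))))))) ∧ ((¬((¬g) → seen)) → (((¬seen) ∧ (¬((¬seen) → x))) ↔ seen))))


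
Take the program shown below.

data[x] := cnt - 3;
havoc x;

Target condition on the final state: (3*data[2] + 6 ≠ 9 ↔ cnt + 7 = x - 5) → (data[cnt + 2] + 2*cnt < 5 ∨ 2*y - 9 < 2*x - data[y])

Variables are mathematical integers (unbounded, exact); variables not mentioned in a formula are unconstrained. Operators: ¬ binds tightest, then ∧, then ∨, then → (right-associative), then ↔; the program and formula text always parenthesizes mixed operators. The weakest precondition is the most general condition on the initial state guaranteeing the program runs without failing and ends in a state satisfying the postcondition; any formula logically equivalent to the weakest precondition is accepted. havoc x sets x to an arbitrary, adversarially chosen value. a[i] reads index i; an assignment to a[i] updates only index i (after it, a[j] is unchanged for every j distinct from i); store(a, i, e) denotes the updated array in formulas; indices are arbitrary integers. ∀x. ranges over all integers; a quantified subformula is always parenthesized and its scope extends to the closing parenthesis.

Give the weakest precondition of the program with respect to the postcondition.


Working backward. After the program, the postcondition (3*data[2] + 6 ≠ 9 ↔ cnt + 7 = x - 5) → (data[cnt + 2] + 2*cnt < 5 ∨ 2*y - 9 < 2*x - data[y]) must hold; in canonical form it is (3*data[2] ≠ 3 ↔ cnt = x - 12) → (data[cnt + 2] + 2*cnt < 5 ∨ data[y] + 2*y < 2*x + 9).
Before havoc x: ∀x_1. ((3*data[2] ≠ 3 ↔ cnt = x_1 - 12) → (data[cnt + 2] + 2*cnt < 5 ∨ data[y] + 2*y < 2*x_1 + 9))
Before data[x] := cnt - 3: ∀x_1. ((3*store(data, x, cnt - 3)[2] ≠ 3 ↔ cnt = x_1 - 12) → (store(data, x, cnt - 3)[cnt + 2] + 2*cnt < 5 ∨ store(data, x, cnt - 3)[y] + 2*y < 2*x_1 + 9))
Answer: WP = ∀x_1. ((3*store(data, x, cnt - 3)[2] ≠ 3 ↔ cnt = x_1 - 12) → (store(data, x, cnt - 3)[cnt + 2] + 2*cnt < 5 ∨ store(data, x, cnt - 3)[y] + 2*y < 2*x_1 + 9))


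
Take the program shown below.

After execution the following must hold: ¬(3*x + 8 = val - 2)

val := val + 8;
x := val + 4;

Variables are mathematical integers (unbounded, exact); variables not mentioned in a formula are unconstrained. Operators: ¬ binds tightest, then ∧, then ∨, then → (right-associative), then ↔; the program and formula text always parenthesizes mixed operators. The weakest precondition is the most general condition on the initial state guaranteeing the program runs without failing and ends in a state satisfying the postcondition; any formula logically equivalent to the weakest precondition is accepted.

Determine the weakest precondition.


Working backward. After the program, the postcondition ¬(3*x + 8 = val - 2) must hold; in canonical form it is ¬(3*x = val - 10).
Before x := val + 4: ¬(2*val = -22)
Before val := val + 8: ¬(2*val = -38)
Answer: WP = ¬(2*val = -38)


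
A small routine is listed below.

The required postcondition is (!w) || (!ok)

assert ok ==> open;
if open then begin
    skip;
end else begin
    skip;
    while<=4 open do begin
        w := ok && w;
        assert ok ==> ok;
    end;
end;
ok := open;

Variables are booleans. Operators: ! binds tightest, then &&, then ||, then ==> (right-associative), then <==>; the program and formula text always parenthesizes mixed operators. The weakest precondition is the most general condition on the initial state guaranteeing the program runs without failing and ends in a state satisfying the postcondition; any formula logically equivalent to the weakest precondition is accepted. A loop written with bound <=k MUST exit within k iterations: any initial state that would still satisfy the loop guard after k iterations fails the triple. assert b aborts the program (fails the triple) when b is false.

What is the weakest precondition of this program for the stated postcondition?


Working backward. After the program, (!w) || (!ok) must hold.
Before ok := open: (!w) || (!open)
Then branch requires (!w) || (!open); else branch requires (open ==> ((open ==> ((open ==> ((open ==> ((!open) && ((!(ok && w)) || (!open)))) && ((!open) ==> ((!(ok && w)) || (!open))))) && ((!open) ==> ((!(ok && w)) || (!open))))) && ((!open) ==> ((!(ok && w)) || (!open))))) && ((!open) ==> ((!w) || (!open))).
Before the if: (open ==> ((!w) || (!open))) && ((!open) ==> ((open ==> ((open ==> ((open ==> ((open ==> ((!open) && ((!(ok && w)) || (!open)))) && ((!open) ==> ((!(ok && w)) || (!open))))) && ((!open) ==> ((!(ok && w)) || (!open))))) && ((!open) ==> ((!(ok && w)) || (!open))))) && ((!open) ==> ((!w) || (!open)))))
Before assert ok ==> open: (ok ==> open) && (open ==> ((!w) || (!open))) && ((!open) ==> ((open ==> ((open ==> ((open ==> ((open ==> ((!open) && ((!(ok && w)) || (!open)))) && ((!open) ==> ((!(ok && w)) || (!open))))) && ((!open) ==> ((!(ok && w)) || (!open))))) && ((!open) ==> ((!(ok && w)) || (!open))))) && ((!open) ==> ((!w) || (!open)))))
Answer: WP = (ok ==> open) && (open ==> ((!w) || (!open))) && ((!open) ==> ((open ==> ((open ==> ((open ==> ((open ==> ((!open) && ((!(ok && w)) || (!open)))) && ((!open) ==> ((!(ok && w)) || (!open))))) && ((!open) ==> ((!(ok && w)) || (!open))))) && ((!open) ==> ((!(ok && w)) || (!open))))) && ((!open) ==> ((!w) || (!open)))))


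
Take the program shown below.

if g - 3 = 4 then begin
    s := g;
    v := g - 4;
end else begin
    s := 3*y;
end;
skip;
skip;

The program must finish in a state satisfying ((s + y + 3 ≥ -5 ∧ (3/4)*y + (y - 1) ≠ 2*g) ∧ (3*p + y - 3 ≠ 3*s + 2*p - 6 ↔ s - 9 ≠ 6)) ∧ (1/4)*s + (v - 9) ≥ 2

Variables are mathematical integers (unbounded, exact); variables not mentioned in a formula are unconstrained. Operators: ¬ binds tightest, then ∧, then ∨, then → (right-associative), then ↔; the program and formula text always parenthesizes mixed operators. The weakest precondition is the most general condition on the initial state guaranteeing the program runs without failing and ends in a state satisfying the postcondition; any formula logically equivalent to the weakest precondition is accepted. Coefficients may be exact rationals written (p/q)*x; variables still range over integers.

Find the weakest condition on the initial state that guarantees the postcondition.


Working backward. After the program, the postcondition ((s + y + 3 ≥ -5 ∧ (3/4)*y + (y - 1) ≠ 2*g) ∧ (3*p + y - 3 ≠ 3*s + 2*p - 6 ↔ s - 9 ≠ 6)) ∧ (1/4)*s + (v - 9) ≥ 2 must hold; in canonical form it is s + y ≥ -8 ∧ (7/4)*y ≠ 2*g + 1 ∧ (p + y ≠ 3*s - 3 ↔ s ≠ 15) ∧ (1/4)*s + v ≥ 11.
Before skip: s + y ≥ -8 ∧ (7/4)*y ≠ 2*g + 1 ∧ (p + y ≠ 3*s - 3 ↔ s ≠ 15) ∧ (1/4)*s + v ≥ 11
Before skip: s + y ≥ -8 ∧ (7/4)*y ≠ 2*g + 1 ∧ (p + y ≠ 3*s - 3 ↔ s ≠ 15) ∧ (1/4)*s + v ≥ 11
Then branch requires g + y ≥ -8 ∧ (7/4)*y ≠ 2*g + 1 ∧ (p + y ≠ 3*g - 3 ↔ g ≠ 15) ∧ (5/4)*g ≥ 15; else branch requires 4*y ≥ -8 ∧ (7/4)*y ≠ 2*g + 1 ∧ (p ≠ 8*y - 3 ↔ 3*y ≠ 15) ∧ v + (3/4)*y ≥ 11.
Before the if: (g = 7 → (g + y ≥ -8 ∧ (7/4)*y ≠ 2*g + 1 ∧ (p + y ≠ 3*g - 3 ↔ g ≠ 15) ∧ (5/4)*g ≥ 15)) ∧ ((¬(g = 7)) → (4*y ≥ -8 ∧ (7/4)*y ≠ 2*g + 1 ∧ (p ≠ 8*y - 3 ↔ 3*y ≠ 15) ∧ v + (3/4)*y ≥ 11))
Answer: WP = (g = 7 → (g + y ≥ -8 ∧ (7/4)*y ≠ 2*g + 1 ∧ (p + y ≠ 3*g - 3 ↔ g ≠ 15) ∧ (5/4)*g ≥ 15)) ∧ ((¬(g = 7)) → (4*y ≥ -8 ∧ (7/4)*y ≠ 2*g + 1 ∧ (p ≠ 8*y - 3 ↔ 3*y ≠ 15) ∧ v + (3/4)*y ≥ 11))


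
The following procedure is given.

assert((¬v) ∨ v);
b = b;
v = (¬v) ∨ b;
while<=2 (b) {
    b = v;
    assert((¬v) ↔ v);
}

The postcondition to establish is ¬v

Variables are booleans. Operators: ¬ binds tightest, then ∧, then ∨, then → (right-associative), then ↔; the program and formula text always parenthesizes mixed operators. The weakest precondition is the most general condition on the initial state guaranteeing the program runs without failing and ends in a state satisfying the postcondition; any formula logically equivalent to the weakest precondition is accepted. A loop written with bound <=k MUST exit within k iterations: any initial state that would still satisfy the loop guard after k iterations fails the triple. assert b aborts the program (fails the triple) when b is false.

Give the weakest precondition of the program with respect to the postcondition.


Working backward. After the program, ¬v must hold.
Before the loop (bound <=2), unroll the exhaustion recursion (WP_0 = exit-now case; WP_j = one more guarded iteration, up to j = 2):
  WP_0: (¬b) ∧ (¬v)
  WP_1: (b → (((¬v) ↔ v) ∧ (¬v))) ∧ ((¬b) → (¬v))
  WP_2: (b → (((¬v) ↔ v) ∧ (v → (((¬v) ↔ v) ∧ (¬v))))) ∧ ((¬b) → (¬v))
So before the loop: (b → (((¬v) ↔ v) ∧ (v → (((¬v) ↔ v) ∧ (¬v))))) ∧ ((¬b) → (¬v))
Before v := (¬v) ∨ b: (b → (((¬((¬v) ∨ b)) ↔ ((¬v) ∨ b)) ∧ (((¬v) ∨ b) → (((¬((¬v) ∨ b)) ↔ ((¬v) ∨ b)) ∧ (¬((¬v) ∨ b)))))) ∧ ((¬b) → (¬((¬v) ∨ b)))
Before b := b: (b → (((¬((¬v) ∨ b)) ↔ ((¬v) ∨ b)) ∧ (((¬v) ∨ b) → (((¬((¬v) ∨ b)) ↔ ((¬v) ∨ b)) ∧ (¬((¬v) ∨ b)))))) ∧ ((¬b) → (¬((¬v) ∨ b)))
Before assert (¬v) ∨ v: (b → (((¬((¬v) ∨ b)) ↔ ((¬v) ∨ b)) ∧ (((¬v) ∨ b) → (((¬((¬v) ∨ b)) ↔ ((¬v) ∨ b)) ∧ (¬((¬v) ∨ b)))))) ∧ ((¬b) → (¬((¬v) ∨ b)))
Answer: WP = (b → (((¬((¬v) ∨ b)) ↔ ((¬v) ∨ b)) ∧ (((¬v) ∨ b) → (((¬((¬v) ∨ b)) ↔ ((¬v) ∨ b)) ∧ (¬((¬v) ∨ b)))))) ∧ ((¬b) → (¬((¬v) ∨ b)))


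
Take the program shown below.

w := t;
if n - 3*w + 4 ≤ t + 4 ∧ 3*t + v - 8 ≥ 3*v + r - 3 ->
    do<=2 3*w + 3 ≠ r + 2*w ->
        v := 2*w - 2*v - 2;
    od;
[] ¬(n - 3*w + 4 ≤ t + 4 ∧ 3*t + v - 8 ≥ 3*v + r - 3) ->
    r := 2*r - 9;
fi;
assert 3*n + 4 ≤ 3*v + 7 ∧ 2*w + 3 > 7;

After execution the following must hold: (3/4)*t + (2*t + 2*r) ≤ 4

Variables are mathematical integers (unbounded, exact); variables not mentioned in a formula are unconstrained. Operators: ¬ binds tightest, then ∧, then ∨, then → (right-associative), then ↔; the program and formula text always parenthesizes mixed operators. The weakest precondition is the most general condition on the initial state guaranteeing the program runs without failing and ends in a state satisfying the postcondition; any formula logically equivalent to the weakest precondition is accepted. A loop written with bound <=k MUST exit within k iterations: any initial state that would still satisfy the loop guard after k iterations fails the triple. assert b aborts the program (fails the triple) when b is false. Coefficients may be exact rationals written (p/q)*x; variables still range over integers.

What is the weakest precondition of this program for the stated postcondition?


Working backward. After the program, the postcondition (3/4)*t + (2*t + 2*r) ≤ 4 must hold; in canonical form it is 2*r + (11/4)*t ≤ 4.
Before assert 3*n + 4 ≤ 3*v + 7 ∧ 2*w + 3 > 7: 3*n ≤ 3*v + 3 ∧ 2*w > 4 ∧ 2*r + (11/4)*t ≤ 4
Then branch requires (w ≠ r - 3 → ((w ≠ r - 3 → ((¬(w ≠ r - 3)) ∧ 3*n + 6*w ≤ 12*v + 9 ∧ 2*w > 4 ∧ 2*r + (11/4)*t ≤ 4)) ∧ ((¬(w ≠ r - 3)) → (3*n + 6*v ≤ 6*w - 3 ∧ 2*w > 4 ∧ 2*r + (11/4)*t ≤ 4)))) ∧ ((¬(w ≠ r - 3)) → (3*n ≤ 3*v + 3 ∧ 2*w > 4 ∧ 2*r + (11/4)*t ≤ 4)); else branch requires 3*n ≤ 3*v + 3 ∧ 2*w > 4 ∧ 4*r + (11/4)*t ≤ 22.
Before the if: ((n ≤ t + 3*w ∧ 3*t ≥ r + 2*v + 5) → ((w ≠ r - 3 → ((w ≠ r - 3 → ((¬(w ≠ r - 3)) ∧ 3*n + 6*w ≤ 12*v + 9 ∧ 2*w > 4 ∧ 2*r + (11/4)*t ≤ 4)) ∧ ((¬(w ≠ r - 3)) → (3*n + 6*v ≤ 6*w - 3 ∧ 2*w > 4 ∧ 2*r + (11/4)*t ≤ 4)))) ∧ ((¬(w ≠ r - 3)) → (3*n ≤ 3*v + 3 ∧ 2*w > 4 ∧ 2*r + (11/4)*t ≤ 4)))) ∧ ((¬(n ≤ t + 3*w ∧ 3*t ≥ r + 2*v + 5)) → (3*n ≤ 3*v + 3 ∧ 2*w > 4 ∧ 4*r + (11/4)*t ≤ 22))
Before w := t: ((n ≤ 4*t ∧ 3*t ≥ r + 2*v + 5) → ((t ≠ r - 3 → ((t ≠ r - 3 → ((¬(t ≠ r - 3)) ∧ 3*n + 6*t ≤ 12*v + 9 ∧ 2*t > 4 ∧ 2*r + (11/4)*t ≤ 4)) ∧ ((¬(t ≠ r - 3)) → (3*n + 6*v ≤ 6*t - 3 ∧ 2*t > 4 ∧ 2*r + (11/4)*t ≤ 4)))) ∧ ((¬(t ≠ r - 3)) → (3*n ≤ 3*v + 3 ∧ 2*t > 4 ∧ 2*r + (11/4)*t ≤ 4)))) ∧ ((¬(n ≤ 4*t ∧ 3*t ≥ r + 2*v + 5)) → (3*n ≤ 3*v + 3 ∧ 2*t > 4 ∧ 4*r + (11/4)*t ≤ 22))
Answer: WP = ((n ≤ 4*t ∧ 3*t ≥ r + 2*v + 5) → ((t ≠ r - 3 → ((t ≠ r - 3 → ((¬(t ≠ r - 3)) ∧ 3*n + 6*t ≤ 12*v + 9 ∧ 2*t > 4 ∧ 2*r + (11/4)*t ≤ 4)) ∧ ((¬(t ≠ r - 3)) → (3*n + 6*v ≤ 6*t - 3 ∧ 2*t > 4 ∧ 2*r + (11/4)*t ≤ 4)))) ∧ ((¬(t ≠ r - 3)) → (3*n ≤ 3*v + 3 ∧ 2*t > 4 ∧ 2*r + (11/4)*t ≤ 4)))) ∧ ((¬(n ≤ 4*t ∧ 3*t ≥ r + 2*v + 5)) → (3*n ≤ 3*v + 3 ∧ 2*t > 4 ∧ 4*r + (11/4)*t ≤ 22))


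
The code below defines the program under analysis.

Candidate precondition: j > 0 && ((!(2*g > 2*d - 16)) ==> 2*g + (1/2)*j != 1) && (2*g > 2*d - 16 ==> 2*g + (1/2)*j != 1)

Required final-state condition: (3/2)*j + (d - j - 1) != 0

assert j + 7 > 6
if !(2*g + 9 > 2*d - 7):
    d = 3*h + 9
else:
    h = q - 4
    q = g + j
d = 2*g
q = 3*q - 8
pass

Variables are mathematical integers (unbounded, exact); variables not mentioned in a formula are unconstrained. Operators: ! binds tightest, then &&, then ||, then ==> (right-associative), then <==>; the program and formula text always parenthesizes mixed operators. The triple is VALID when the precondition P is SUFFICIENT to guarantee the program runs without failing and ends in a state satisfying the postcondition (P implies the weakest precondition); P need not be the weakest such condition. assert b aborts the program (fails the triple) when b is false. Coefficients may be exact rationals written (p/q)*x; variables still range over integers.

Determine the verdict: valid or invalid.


Working backward. After the program, the postcondition (3/2)*j + (d - j - 1) != 0 must hold; in canonical form it is d + (1/2)*j != 1.
Before skip: d + (1/2)*j != 1
Before q := 3*q - 8: d + (1/2)*j != 1
Before d := 2*g: 2*g + (1/2)*j != 1
Then branch requires 2*g + (1/2)*j != 1; else branch requires 2*g + (1/2)*j != 1.
Before the if: ((!(2*g > 2*d - 16)) ==> 2*g + (1/2)*j != 1) && (2*g > 2*d - 16 ==> 2*g + (1/2)*j != 1)
Before assert j + 7 > 6: j > -1 && ((!(2*g > 2*d - 16)) ==> 2*g + (1/2)*j != 1) && (2*g > 2*d - 16 ==> 2*g + (1/2)*j != 1)
The weakest precondition is j > -1 && ((!(2*g > 2*d - 16)) ==> 2*g + (1/2)*j != 1) && (2*g > 2*d - 16 ==> 2*g + (1/2)*j != 1).
Check whether j > 0 && ((!(2*g > 2*d - 16)) ==> 2*g + (1/2)*j != 1) && (2*g > 2*d - 16 ==> 2*g + (1/2)*j != 1) implies it.
Every state satisfying the precondition satisfies the weakest precondition: the implication holds.
Answer: valid


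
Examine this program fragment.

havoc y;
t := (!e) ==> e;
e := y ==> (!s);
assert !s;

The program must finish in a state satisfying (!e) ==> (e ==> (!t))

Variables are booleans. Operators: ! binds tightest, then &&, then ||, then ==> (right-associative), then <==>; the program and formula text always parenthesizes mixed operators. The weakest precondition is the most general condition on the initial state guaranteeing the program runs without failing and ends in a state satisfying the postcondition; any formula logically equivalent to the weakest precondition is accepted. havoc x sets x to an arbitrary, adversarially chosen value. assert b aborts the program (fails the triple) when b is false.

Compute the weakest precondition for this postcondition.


Working backward. After the program, (!e) ==> (e ==> (!t)) must hold.
Before assert !s: (!s) && ((!e) ==> (e ==> (!t)))
Before e := y ==> (!s): (!s) && ((!(y ==> (!s))) ==> ((y ==> (!s)) ==> (!t)))
Before t := (!e) ==> e: (!s) && ((!(y ==> (!s))) ==> ((y ==> (!s)) ==> (!((!e) ==> e))))
Before havoc y: (!s) && (s ==> ((!s) ==> (!((!e) ==> e))))
Answer: WP = (!s) && (s ==> ((!s) ==> (!((!e) ==> e))))


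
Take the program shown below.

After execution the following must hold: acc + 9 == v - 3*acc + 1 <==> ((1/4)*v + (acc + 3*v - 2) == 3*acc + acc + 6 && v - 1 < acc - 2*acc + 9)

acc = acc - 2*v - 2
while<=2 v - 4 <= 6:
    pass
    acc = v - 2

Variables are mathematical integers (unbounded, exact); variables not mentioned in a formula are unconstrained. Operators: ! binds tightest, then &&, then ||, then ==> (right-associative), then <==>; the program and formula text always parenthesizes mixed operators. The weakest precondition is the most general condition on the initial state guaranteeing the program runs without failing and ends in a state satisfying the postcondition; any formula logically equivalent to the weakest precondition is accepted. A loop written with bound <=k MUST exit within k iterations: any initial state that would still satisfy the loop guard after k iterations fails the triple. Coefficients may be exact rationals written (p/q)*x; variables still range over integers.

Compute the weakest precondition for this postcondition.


Working backward. After the program, the postcondition acc + 9 == v - 3*acc + 1 <==> ((1/4)*v + (acc + 3*v - 2) == 3*acc + acc + 6 && v - 1 < acc - 2*acc + 9) must hold; in canonical form it is 4*acc == v - 8 <==> ((13/4)*v == 3*acc + 8 && acc + v < 10).
Before the loop (bound <=2), unroll the exhaustion recursion (WP_0 = exit-now case; WP_j = one more guarded iteration, up to j = 2):
  WP_0: (!(v <= 10)) && (4*acc == v - 8 <==> ((13/4)*v == 3*acc + 8 && acc + v < 10))
  WP_1: (v <= 10 ==> ((!(v <= 10)) && (3*v == 0 <==> ((1/4)*v == 2 && 2*v < 12)))) && ((!(v <= 10)) ==> (4*acc == v - 8 <==> ((13/4)*v == 3*acc + 8 && acc + v < 10)))
  WP_2: (v <= 10 ==> ((v <= 10 ==> ((!(v <= 10)) && (3*v == 0 <==> ((1/4)*v == 2 && 2*v < 12)))) && ((!(v <= 10)) ==> (3*v == 0 <==> ((1/4)*v == 2 && 2*v < 12))))) && ((!(v <= 10)) ==> (4*acc == v - 8 <==> ((13/4)*v == 3*acc + 8 && acc + v < 10)))
So before the loop: (v <= 10 ==> ((v <= 10 ==> ((!(v <= 10)) && (3*v == 0 <==> ((1/4)*v == 2 && 2*v < 12)))) && ((!(v <= 10)) ==> (3*v == 0 <==> ((1/4)*v == 2 && 2*v < 12))))) && ((!(v <= 10)) ==> (4*acc == v - 8 <==> ((13/4)*v == 3*acc + 8 && acc + v < 10)))
Before acc := acc - 2*v - 2: (v <= 10 ==> ((v <= 10 ==> ((!(v <= 10)) && (3*v == 0 <==> ((1/4)*v == 2 && 2*v < 12)))) && ((!(v <= 10)) ==> (3*v == 0 <==> ((1/4)*v == 2 && 2*v < 12))))) && ((!(v <= 10)) ==> (4*acc == 9*v <==> ((37/4)*v == 3*acc + 2 && acc < v + 12)))
Answer: WP = (v <= 10 ==> ((v <= 10 ==> ((!(v <= 10)) && (3*v == 0 <==> ((1/4)*v == 2 && 2*v < 12)))) && ((!(v <= 10)) ==> (3*v == 0 <==> ((1/4)*v == 2 && 2*v < 12))))) && ((!(v <= 10)) ==> (4*acc == 9*v <==> ((37/4)*v == 3*acc + 2 && acc < v + 12)))


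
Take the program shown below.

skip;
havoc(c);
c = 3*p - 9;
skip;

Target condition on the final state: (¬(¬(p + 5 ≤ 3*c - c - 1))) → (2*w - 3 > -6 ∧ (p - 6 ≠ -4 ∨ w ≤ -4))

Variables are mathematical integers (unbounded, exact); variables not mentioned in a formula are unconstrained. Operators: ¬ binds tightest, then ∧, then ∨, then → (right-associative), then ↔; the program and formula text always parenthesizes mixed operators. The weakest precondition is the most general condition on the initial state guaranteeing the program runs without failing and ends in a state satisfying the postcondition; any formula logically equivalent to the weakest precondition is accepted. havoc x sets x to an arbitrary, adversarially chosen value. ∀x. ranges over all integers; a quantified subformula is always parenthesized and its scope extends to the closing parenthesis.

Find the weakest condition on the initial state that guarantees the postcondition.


Working backward. After the program, the postcondition (¬(¬(p + 5 ≤ 3*c - c - 1))) → (2*w - 3 > -6 ∧ (p - 6 ≠ -4 ∨ w ≤ -4)) must hold; in canonical form it is p ≤ 2*c - 6 → (2*w > -3 ∧ (p ≠ 2 ∨ w ≤ -4)).
Before skip: p ≤ 2*c - 6 → (2*w > -3 ∧ (p ≠ 2 ∨ w ≤ -4))
Before c := 3*p - 9: 5*p ≥ 24 → (2*w > -3 ∧ (p ≠ 2 ∨ w ≤ -4))
Before havoc c: 5*p ≥ 24 → (2*w > -3 ∧ (p ≠ 2 ∨ w ≤ -4))
Before skip: 5*p ≥ 24 → (2*w > -3 ∧ (p ≠ 2 ∨ w ≤ -4))
Answer: WP = 5*p ≥ 24 → (2*w > -3 ∧ (p ≠ 2 ∨ w ≤ -4))


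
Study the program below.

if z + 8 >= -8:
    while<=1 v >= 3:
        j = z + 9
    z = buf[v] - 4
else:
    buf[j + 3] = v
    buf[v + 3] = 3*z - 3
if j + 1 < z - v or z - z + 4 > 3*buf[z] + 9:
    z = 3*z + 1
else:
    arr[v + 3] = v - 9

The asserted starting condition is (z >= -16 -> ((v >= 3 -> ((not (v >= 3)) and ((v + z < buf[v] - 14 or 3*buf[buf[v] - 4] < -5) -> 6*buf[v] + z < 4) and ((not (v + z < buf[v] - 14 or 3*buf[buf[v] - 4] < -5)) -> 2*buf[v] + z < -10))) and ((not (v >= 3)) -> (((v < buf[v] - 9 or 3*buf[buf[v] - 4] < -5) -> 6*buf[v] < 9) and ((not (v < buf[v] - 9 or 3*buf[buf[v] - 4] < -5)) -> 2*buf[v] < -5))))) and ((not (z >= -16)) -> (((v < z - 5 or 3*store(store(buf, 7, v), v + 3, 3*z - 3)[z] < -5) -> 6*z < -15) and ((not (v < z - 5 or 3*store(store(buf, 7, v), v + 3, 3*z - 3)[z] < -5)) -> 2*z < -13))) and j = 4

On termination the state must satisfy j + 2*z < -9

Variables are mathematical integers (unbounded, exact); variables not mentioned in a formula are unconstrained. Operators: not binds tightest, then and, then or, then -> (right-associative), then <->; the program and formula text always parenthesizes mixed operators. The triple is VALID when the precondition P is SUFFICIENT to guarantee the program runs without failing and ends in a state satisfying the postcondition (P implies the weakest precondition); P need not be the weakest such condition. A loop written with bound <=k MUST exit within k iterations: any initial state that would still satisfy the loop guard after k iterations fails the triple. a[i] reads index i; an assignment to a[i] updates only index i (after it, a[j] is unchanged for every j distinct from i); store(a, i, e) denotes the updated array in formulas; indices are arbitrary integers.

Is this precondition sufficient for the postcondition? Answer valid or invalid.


Working backward. After the program, j + 2*z < -9 must hold.
Then branch requires j + 6*z < -11; else branch requires j + 2*z < -9.
Before the if: ((j + v < z - 1 or 3*buf[z] < -5) -> j + 6*z < -11) and ((not (j + v < z - 1 or 3*buf[z] < -5)) -> j + 2*z < -9)
Then branch requires (v >= 3 -> ((not (v >= 3)) and ((v + z < buf[v] - 14 or 3*buf[buf[v] - 4] < -5) -> 6*buf[v] + z < 4) and ((not (v + z < buf[v] - 14 or 3*buf[buf[v] - 4] < -5)) -> 2*buf[v] + z < -10))) and ((not (v >= 3)) -> (((j + v < buf[v] - 5 or 3*buf[buf[v] - 4] < -5) -> 6*buf[v] + j < 13) and ((not (j + v < buf[v] - 5 or 3*buf[buf[v] - 4] < -5)) -> 2*buf[v] + j < -1))); else branch requires ((j + v < z - 1 or 3*store(store(buf, j + 3, v), v + 3, 3*z - 3)[z] < -5) -> j + 6*z < -11) and ((not (j + v < z - 1 or 3*store(store(buf, j + 3, v), v + 3, 3*z - 3)[z] < -5)) -> j + 2*z < -9).
Before the if: (z >= -16 -> ((v >= 3 -> ((not (v >= 3)) and ((v + z < buf[v] - 14 or 3*buf[buf[v] - 4] < -5) -> 6*buf[v] + z < 4) and ((not (v + z < buf[v] - 14 or 3*buf[buf[v] - 4] < -5)) -> 2*buf[v] + z < -10))) and ((not (v >= 3)) -> (((j + v < buf[v] - 5 or 3*buf[buf[v] - 4] < -5) -> 6*buf[v] + j < 13) and ((not (j + v < buf[v] - 5 or 3*buf[buf[v] - 4] < -5)) -> 2*buf[v] + j < -1))))) and ((not (z >= -16)) -> (((j + v < z - 1 or 3*store(store(buf, j + 3, v), v + 3, 3*z - 3)[z] < -5) -> j + 6*z < -11) and ((not (j + v < z - 1 or 3*store(store(buf, j + 3, v), v + 3, 3*z - 3)[z] < -5)) -> j + 2*z < -9)))
The weakest precondition is (z >= -16 -> ((v >= 3 -> ((not (v >= 3)) and ((v + z < buf[v] - 14 or 3*buf[buf[v] - 4] < -5) -> 6*buf[v] + z < 4) and ((not (v + z < buf[v] - 14 or 3*buf[buf[v] - 4] < -5)) -> 2*buf[v] + z < -10))) and ((not (v >= 3)) -> (((j + v < buf[v] - 5 or 3*buf[buf[v] - 4] < -5) -> 6*buf[v] + j < 13) and ((not (j + v < buf[v] - 5 or 3*buf[buf[v] - 4] < -5)) -> 2*buf[v] + j < -1))))) and ((not (z >= -16)) -> (((j + v < z - 1 or 3*store(store(buf, j + 3, v), v + 3, 3*z - 3)[z] < -5) -> j + 6*z < -11) and ((not (j + v < z - 1 or 3*store(store(buf, j + 3, v), v + 3, 3*z - 3)[z] < -5)) -> j + 2*z < -9))).
Check whether (z >= -16 -> ((v >= 3 -> ((not (v >= 3)) and ((v + z < buf[v] - 14 or 3*buf[buf[v] - 4] < -5) -> 6*buf[v] + z < 4) and ((not (v + z < buf[v] - 14 or 3*buf[buf[v] - 4] < -5)) -> 2*buf[v] + z < -10))) and ((not (v >= 3)) -> (((v < buf[v] - 9 or 3*buf[buf[v] - 4] < -5) -> 6*buf[v] < 9) and ((not (v < buf[v] - 9 or 3*buf[buf[v] - 4] < -5)) -> 2*buf[v] < -5))))) and ((not (z >= -16)) -> (((v < z - 5 or 3*store(store(buf, 7, v), v + 3, 3*z - 3)[z] < -5) -> 6*z < -15) and ((not (v < z - 5 or 3*store(store(buf, 7, v), v + 3, 3*z - 3)[z] < -5)) -> 2*z < -13))) and j = 4 implies it.
Every state satisfying the precondition satisfies the weakest precondition: the implication holds.
Answer: valid
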